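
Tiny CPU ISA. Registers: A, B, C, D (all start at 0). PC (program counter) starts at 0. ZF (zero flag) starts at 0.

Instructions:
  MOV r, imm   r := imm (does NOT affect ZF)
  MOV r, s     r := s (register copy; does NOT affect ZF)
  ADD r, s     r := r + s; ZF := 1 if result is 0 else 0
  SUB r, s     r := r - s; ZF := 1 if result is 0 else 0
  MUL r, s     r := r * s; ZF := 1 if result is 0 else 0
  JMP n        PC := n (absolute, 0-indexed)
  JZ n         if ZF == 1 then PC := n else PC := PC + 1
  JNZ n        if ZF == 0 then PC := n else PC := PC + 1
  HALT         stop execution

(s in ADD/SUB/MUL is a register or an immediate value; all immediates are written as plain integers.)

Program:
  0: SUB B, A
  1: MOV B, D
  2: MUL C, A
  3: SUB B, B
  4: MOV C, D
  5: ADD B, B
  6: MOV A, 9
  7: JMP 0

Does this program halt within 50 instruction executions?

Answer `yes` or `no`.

Answer: no

Derivation:
Step 1: PC=0 exec 'SUB B, A'. After: A=0 B=0 C=0 D=0 ZF=1 PC=1
Step 2: PC=1 exec 'MOV B, D'. After: A=0 B=0 C=0 D=0 ZF=1 PC=2
Step 3: PC=2 exec 'MUL C, A'. After: A=0 B=0 C=0 D=0 ZF=1 PC=3
Step 4: PC=3 exec 'SUB B, B'. After: A=0 B=0 C=0 D=0 ZF=1 PC=4
Step 5: PC=4 exec 'MOV C, D'. After: A=0 B=0 C=0 D=0 ZF=1 PC=5
Step 6: PC=5 exec 'ADD B, B'. After: A=0 B=0 C=0 D=0 ZF=1 PC=6
Step 7: PC=6 exec 'MOV A, 9'. After: A=9 B=0 C=0 D=0 ZF=1 PC=7
Step 8: PC=7 exec 'JMP 0'. After: A=9 B=0 C=0 D=0 ZF=1 PC=0
Step 9: PC=0 exec 'SUB B, A'. After: A=9 B=-9 C=0 D=0 ZF=0 PC=1
Step 10: PC=1 exec 'MOV B, D'. After: A=9 B=0 C=0 D=0 ZF=0 PC=2
Step 11: PC=2 exec 'MUL C, A'. After: A=9 B=0 C=0 D=0 ZF=1 PC=3
Step 12: PC=3 exec 'SUB B, B'. After: A=9 B=0 C=0 D=0 ZF=1 PC=4
Step 13: PC=4 exec 'MOV C, D'. After: A=9 B=0 C=0 D=0 ZF=1 PC=5
Step 14: PC=5 exec 'ADD B, B'. After: A=9 B=0 C=0 D=0 ZF=1 PC=6
Step 15: PC=6 exec 'MOV A, 9'. After: A=9 B=0 C=0 D=0 ZF=1 PC=7
State after step 15 equals state after step 7: the program is in a cycle of length 8 and will never halt.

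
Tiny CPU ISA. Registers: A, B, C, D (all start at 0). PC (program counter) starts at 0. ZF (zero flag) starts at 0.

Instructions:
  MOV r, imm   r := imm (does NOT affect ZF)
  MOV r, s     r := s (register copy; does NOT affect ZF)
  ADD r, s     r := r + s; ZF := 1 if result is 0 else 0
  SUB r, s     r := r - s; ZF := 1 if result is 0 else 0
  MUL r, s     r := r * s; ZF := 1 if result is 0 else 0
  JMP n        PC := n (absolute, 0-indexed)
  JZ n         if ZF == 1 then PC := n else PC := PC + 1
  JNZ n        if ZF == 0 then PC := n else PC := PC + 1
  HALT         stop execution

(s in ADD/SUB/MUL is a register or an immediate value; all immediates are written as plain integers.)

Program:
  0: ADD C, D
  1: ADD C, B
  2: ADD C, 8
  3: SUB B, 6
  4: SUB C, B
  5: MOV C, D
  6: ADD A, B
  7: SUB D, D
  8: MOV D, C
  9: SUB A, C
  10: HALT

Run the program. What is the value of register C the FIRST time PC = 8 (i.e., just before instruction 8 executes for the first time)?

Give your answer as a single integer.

Step 1: PC=0 exec 'ADD C, D'. After: A=0 B=0 C=0 D=0 ZF=1 PC=1
Step 2: PC=1 exec 'ADD C, B'. After: A=0 B=0 C=0 D=0 ZF=1 PC=2
Step 3: PC=2 exec 'ADD C, 8'. After: A=0 B=0 C=8 D=0 ZF=0 PC=3
Step 4: PC=3 exec 'SUB B, 6'. After: A=0 B=-6 C=8 D=0 ZF=0 PC=4
Step 5: PC=4 exec 'SUB C, B'. After: A=0 B=-6 C=14 D=0 ZF=0 PC=5
Step 6: PC=5 exec 'MOV C, D'. After: A=0 B=-6 C=0 D=0 ZF=0 PC=6
Step 7: PC=6 exec 'ADD A, B'. After: A=-6 B=-6 C=0 D=0 ZF=0 PC=7
Step 8: PC=7 exec 'SUB D, D'. After: A=-6 B=-6 C=0 D=0 ZF=1 PC=8
First time PC=8: C=0

0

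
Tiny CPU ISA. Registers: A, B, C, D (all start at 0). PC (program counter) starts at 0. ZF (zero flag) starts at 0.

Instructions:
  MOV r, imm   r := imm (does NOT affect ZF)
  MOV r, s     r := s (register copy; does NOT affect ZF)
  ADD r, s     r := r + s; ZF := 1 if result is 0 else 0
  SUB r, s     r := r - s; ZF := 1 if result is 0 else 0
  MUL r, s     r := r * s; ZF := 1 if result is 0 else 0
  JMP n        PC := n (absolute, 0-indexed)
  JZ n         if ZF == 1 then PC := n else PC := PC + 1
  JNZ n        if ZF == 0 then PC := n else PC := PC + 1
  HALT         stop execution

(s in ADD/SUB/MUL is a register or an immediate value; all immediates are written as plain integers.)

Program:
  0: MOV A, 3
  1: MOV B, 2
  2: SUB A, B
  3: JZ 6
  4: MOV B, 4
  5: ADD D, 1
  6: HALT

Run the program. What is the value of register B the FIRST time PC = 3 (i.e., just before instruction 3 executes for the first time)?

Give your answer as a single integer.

Step 1: PC=0 exec 'MOV A, 3'. After: A=3 B=0 C=0 D=0 ZF=0 PC=1
Step 2: PC=1 exec 'MOV B, 2'. After: A=3 B=2 C=0 D=0 ZF=0 PC=2
Step 3: PC=2 exec 'SUB A, B'. After: A=1 B=2 C=0 D=0 ZF=0 PC=3
First time PC=3: B=2

2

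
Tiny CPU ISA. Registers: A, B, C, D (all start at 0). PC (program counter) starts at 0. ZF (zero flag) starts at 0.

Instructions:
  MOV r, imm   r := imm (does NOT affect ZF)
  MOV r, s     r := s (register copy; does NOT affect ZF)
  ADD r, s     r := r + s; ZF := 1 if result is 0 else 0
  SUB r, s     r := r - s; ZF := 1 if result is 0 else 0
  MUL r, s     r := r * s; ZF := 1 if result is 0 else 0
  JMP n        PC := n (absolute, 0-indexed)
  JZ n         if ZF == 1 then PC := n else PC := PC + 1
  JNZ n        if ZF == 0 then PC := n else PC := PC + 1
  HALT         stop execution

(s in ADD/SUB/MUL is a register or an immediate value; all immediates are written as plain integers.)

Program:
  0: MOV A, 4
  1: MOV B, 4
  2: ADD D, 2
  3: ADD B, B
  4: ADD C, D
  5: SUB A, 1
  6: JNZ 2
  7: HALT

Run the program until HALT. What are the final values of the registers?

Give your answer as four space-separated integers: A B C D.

Step 1: PC=0 exec 'MOV A, 4'. After: A=4 B=0 C=0 D=0 ZF=0 PC=1
Step 2: PC=1 exec 'MOV B, 4'. After: A=4 B=4 C=0 D=0 ZF=0 PC=2
Step 3: PC=2 exec 'ADD D, 2'. After: A=4 B=4 C=0 D=2 ZF=0 PC=3
Step 4: PC=3 exec 'ADD B, B'. After: A=4 B=8 C=0 D=2 ZF=0 PC=4
Step 5: PC=4 exec 'ADD C, D'. After: A=4 B=8 C=2 D=2 ZF=0 PC=5
Step 6: PC=5 exec 'SUB A, 1'. After: A=3 B=8 C=2 D=2 ZF=0 PC=6
Step 7: PC=6 exec 'JNZ 2'. After: A=3 B=8 C=2 D=2 ZF=0 PC=2
Step 8: PC=2 exec 'ADD D, 2'. After: A=3 B=8 C=2 D=4 ZF=0 PC=3
Step 9: PC=3 exec 'ADD B, B'. After: A=3 B=16 C=2 D=4 ZF=0 PC=4
Step 10: PC=4 exec 'ADD C, D'. After: A=3 B=16 C=6 D=4 ZF=0 PC=5
Step 11: PC=5 exec 'SUB A, 1'. After: A=2 B=16 C=6 D=4 ZF=0 PC=6
Step 12: PC=6 exec 'JNZ 2'. After: A=2 B=16 C=6 D=4 ZF=0 PC=2
Step 13: PC=2 exec 'ADD D, 2'. After: A=2 B=16 C=6 D=6 ZF=0 PC=3
Step 14: PC=3 exec 'ADD B, B'. After: A=2 B=32 C=6 D=6 ZF=0 PC=4
Step 15: PC=4 exec 'ADD C, D'. After: A=2 B=32 C=12 D=6 ZF=0 PC=5
Step 16: PC=5 exec 'SUB A, 1'. After: A=1 B=32 C=12 D=6 ZF=0 PC=6
Step 17: PC=6 exec 'JNZ 2'. After: A=1 B=32 C=12 D=6 ZF=0 PC=2
Step 18: PC=2 exec 'ADD D, 2'. After: A=1 B=32 C=12 D=8 ZF=0 PC=3
Step 19: PC=3 exec 'ADD B, B'. After: A=1 B=64 C=12 D=8 ZF=0 PC=4
Step 20: PC=4 exec 'ADD C, D'. After: A=1 B=64 C=20 D=8 ZF=0 PC=5
Step 21: PC=5 exec 'SUB A, 1'. After: A=0 B=64 C=20 D=8 ZF=1 PC=6
Step 22: PC=6 exec 'JNZ 2'. After: A=0 B=64 C=20 D=8 ZF=1 PC=7
Step 23: PC=7 exec 'HALT'. After: A=0 B=64 C=20 D=8 ZF=1 PC=7 HALTED

Answer: 0 64 20 8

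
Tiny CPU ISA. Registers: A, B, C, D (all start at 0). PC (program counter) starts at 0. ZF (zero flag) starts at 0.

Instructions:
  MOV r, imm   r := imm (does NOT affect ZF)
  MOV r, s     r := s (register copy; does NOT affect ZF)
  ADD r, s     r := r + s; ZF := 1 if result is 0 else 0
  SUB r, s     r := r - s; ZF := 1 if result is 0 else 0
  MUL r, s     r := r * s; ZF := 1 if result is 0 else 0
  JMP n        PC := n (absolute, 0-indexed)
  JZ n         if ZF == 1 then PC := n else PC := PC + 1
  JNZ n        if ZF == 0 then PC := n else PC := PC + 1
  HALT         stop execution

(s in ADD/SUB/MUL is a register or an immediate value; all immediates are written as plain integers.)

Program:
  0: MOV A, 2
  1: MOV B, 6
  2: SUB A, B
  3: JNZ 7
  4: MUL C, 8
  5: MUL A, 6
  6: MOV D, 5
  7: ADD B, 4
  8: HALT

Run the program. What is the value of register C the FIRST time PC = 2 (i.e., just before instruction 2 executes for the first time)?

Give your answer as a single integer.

Step 1: PC=0 exec 'MOV A, 2'. After: A=2 B=0 C=0 D=0 ZF=0 PC=1
Step 2: PC=1 exec 'MOV B, 6'. After: A=2 B=6 C=0 D=0 ZF=0 PC=2
First time PC=2: C=0

0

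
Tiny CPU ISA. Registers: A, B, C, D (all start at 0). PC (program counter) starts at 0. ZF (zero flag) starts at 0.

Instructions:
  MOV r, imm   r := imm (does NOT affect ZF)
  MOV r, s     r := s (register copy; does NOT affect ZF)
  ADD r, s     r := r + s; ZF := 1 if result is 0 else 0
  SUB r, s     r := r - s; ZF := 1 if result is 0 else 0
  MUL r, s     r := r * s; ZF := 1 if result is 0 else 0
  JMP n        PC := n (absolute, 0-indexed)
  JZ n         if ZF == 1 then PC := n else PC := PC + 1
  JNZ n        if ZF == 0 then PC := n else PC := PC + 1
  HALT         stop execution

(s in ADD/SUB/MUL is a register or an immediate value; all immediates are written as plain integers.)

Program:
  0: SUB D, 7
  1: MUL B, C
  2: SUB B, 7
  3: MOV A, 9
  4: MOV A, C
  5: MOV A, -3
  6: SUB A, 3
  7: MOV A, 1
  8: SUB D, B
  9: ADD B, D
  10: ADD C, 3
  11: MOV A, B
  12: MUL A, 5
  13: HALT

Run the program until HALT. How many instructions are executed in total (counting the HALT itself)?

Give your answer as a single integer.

Step 1: PC=0 exec 'SUB D, 7'. After: A=0 B=0 C=0 D=-7 ZF=0 PC=1
Step 2: PC=1 exec 'MUL B, C'. After: A=0 B=0 C=0 D=-7 ZF=1 PC=2
Step 3: PC=2 exec 'SUB B, 7'. After: A=0 B=-7 C=0 D=-7 ZF=0 PC=3
Step 4: PC=3 exec 'MOV A, 9'. After: A=9 B=-7 C=0 D=-7 ZF=0 PC=4
Step 5: PC=4 exec 'MOV A, C'. After: A=0 B=-7 C=0 D=-7 ZF=0 PC=5
Step 6: PC=5 exec 'MOV A, -3'. After: A=-3 B=-7 C=0 D=-7 ZF=0 PC=6
Step 7: PC=6 exec 'SUB A, 3'. After: A=-6 B=-7 C=0 D=-7 ZF=0 PC=7
Step 8: PC=7 exec 'MOV A, 1'. After: A=1 B=-7 C=0 D=-7 ZF=0 PC=8
Step 9: PC=8 exec 'SUB D, B'. After: A=1 B=-7 C=0 D=0 ZF=1 PC=9
Step 10: PC=9 exec 'ADD B, D'. After: A=1 B=-7 C=0 D=0 ZF=0 PC=10
Step 11: PC=10 exec 'ADD C, 3'. After: A=1 B=-7 C=3 D=0 ZF=0 PC=11
Step 12: PC=11 exec 'MOV A, B'. After: A=-7 B=-7 C=3 D=0 ZF=0 PC=12
Step 13: PC=12 exec 'MUL A, 5'. After: A=-35 B=-7 C=3 D=0 ZF=0 PC=13
Step 14: PC=13 exec 'HALT'. After: A=-35 B=-7 C=3 D=0 ZF=0 PC=13 HALTED
Total instructions executed: 14

Answer: 14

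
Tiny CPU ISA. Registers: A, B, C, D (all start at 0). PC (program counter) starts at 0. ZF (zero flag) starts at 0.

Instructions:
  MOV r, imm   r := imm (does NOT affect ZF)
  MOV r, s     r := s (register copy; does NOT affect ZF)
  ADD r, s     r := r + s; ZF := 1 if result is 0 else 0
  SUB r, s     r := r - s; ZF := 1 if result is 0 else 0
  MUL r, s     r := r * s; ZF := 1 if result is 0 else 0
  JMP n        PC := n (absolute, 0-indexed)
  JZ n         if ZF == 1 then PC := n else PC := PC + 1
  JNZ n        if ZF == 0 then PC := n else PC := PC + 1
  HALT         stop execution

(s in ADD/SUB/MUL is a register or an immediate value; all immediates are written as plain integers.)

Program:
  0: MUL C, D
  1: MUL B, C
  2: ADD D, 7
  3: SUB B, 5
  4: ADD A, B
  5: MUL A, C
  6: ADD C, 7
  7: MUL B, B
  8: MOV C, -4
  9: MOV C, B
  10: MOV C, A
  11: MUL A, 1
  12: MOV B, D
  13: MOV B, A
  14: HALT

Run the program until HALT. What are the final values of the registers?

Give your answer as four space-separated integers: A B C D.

Step 1: PC=0 exec 'MUL C, D'. After: A=0 B=0 C=0 D=0 ZF=1 PC=1
Step 2: PC=1 exec 'MUL B, C'. After: A=0 B=0 C=0 D=0 ZF=1 PC=2
Step 3: PC=2 exec 'ADD D, 7'. After: A=0 B=0 C=0 D=7 ZF=0 PC=3
Step 4: PC=3 exec 'SUB B, 5'. After: A=0 B=-5 C=0 D=7 ZF=0 PC=4
Step 5: PC=4 exec 'ADD A, B'. After: A=-5 B=-5 C=0 D=7 ZF=0 PC=5
Step 6: PC=5 exec 'MUL A, C'. After: A=0 B=-5 C=0 D=7 ZF=1 PC=6
Step 7: PC=6 exec 'ADD C, 7'. After: A=0 B=-5 C=7 D=7 ZF=0 PC=7
Step 8: PC=7 exec 'MUL B, B'. After: A=0 B=25 C=7 D=7 ZF=0 PC=8
Step 9: PC=8 exec 'MOV C, -4'. After: A=0 B=25 C=-4 D=7 ZF=0 PC=9
Step 10: PC=9 exec 'MOV C, B'. After: A=0 B=25 C=25 D=7 ZF=0 PC=10
Step 11: PC=10 exec 'MOV C, A'. After: A=0 B=25 C=0 D=7 ZF=0 PC=11
Step 12: PC=11 exec 'MUL A, 1'. After: A=0 B=25 C=0 D=7 ZF=1 PC=12
Step 13: PC=12 exec 'MOV B, D'. After: A=0 B=7 C=0 D=7 ZF=1 PC=13
Step 14: PC=13 exec 'MOV B, A'. After: A=0 B=0 C=0 D=7 ZF=1 PC=14
Step 15: PC=14 exec 'HALT'. After: A=0 B=0 C=0 D=7 ZF=1 PC=14 HALTED

Answer: 0 0 0 7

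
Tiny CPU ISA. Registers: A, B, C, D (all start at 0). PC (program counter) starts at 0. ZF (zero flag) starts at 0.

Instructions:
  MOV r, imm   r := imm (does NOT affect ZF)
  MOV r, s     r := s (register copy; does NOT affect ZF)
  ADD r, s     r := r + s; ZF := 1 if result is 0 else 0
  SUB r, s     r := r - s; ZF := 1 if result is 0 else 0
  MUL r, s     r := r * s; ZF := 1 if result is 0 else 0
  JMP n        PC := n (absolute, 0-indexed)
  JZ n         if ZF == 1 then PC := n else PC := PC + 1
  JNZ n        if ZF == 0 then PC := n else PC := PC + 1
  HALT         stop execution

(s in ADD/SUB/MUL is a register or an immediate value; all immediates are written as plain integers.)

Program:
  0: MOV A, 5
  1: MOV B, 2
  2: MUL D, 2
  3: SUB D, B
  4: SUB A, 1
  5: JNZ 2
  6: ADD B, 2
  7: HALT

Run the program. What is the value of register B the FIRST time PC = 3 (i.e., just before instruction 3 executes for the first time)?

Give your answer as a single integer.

Step 1: PC=0 exec 'MOV A, 5'. After: A=5 B=0 C=0 D=0 ZF=0 PC=1
Step 2: PC=1 exec 'MOV B, 2'. After: A=5 B=2 C=0 D=0 ZF=0 PC=2
Step 3: PC=2 exec 'MUL D, 2'. After: A=5 B=2 C=0 D=0 ZF=1 PC=3
First time PC=3: B=2

2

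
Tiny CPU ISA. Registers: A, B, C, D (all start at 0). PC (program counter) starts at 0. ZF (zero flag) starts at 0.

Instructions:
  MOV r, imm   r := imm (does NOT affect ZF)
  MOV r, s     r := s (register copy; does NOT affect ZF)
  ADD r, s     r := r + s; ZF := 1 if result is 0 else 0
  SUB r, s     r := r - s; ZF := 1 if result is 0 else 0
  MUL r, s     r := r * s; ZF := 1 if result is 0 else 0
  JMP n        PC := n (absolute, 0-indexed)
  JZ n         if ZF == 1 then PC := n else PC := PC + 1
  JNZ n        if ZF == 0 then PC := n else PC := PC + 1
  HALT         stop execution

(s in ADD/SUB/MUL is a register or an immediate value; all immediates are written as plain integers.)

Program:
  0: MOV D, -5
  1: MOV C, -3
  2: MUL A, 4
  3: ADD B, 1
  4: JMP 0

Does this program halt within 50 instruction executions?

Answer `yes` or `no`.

Step 1: PC=0 exec 'MOV D, -5'. After: A=0 B=0 C=0 D=-5 ZF=0 PC=1
Step 2: PC=1 exec 'MOV C, -3'. After: A=0 B=0 C=-3 D=-5 ZF=0 PC=2
Step 3: PC=2 exec 'MUL A, 4'. After: A=0 B=0 C=-3 D=-5 ZF=1 PC=3
Step 4: PC=3 exec 'ADD B, 1'. After: A=0 B=1 C=-3 D=-5 ZF=0 PC=4
Step 5: PC=4 exec 'JMP 0'. After: A=0 B=1 C=-3 D=-5 ZF=0 PC=0
Step 6: PC=0 exec 'MOV D, -5'. After: A=0 B=1 C=-3 D=-5 ZF=0 PC=1
Step 7: PC=1 exec 'MOV C, -3'. After: A=0 B=1 C=-3 D=-5 ZF=0 PC=2
Step 8: PC=2 exec 'MUL A, 4'. After: A=0 B=1 C=-3 D=-5 ZF=1 PC=3
Step 9: PC=3 exec 'ADD B, 1'. After: A=0 B=2 C=-3 D=-5 ZF=0 PC=4
Step 10: PC=4 exec 'JMP 0'. After: A=0 B=2 C=-3 D=-5 ZF=0 PC=0
Step 11: PC=0 exec 'MOV D, -5'. After: A=0 B=2 C=-3 D=-5 ZF=0 PC=1
Step 12: PC=1 exec 'MOV C, -3'. After: A=0 B=2 C=-3 D=-5 ZF=0 PC=2
Step 13: PC=2 exec 'MUL A, 4'. After: A=0 B=2 C=-3 D=-5 ZF=1 PC=3
Step 14: PC=3 exec 'ADD B, 1'. After: A=0 B=3 C=-3 D=-5 ZF=0 PC=4
Step 15: PC=4 exec 'JMP 0'. After: A=0 B=3 C=-3 D=-5 ZF=0 PC=0
After 50 steps: not halted. PC revisits the same instructions with no path to HALT; will never halt.

Answer: no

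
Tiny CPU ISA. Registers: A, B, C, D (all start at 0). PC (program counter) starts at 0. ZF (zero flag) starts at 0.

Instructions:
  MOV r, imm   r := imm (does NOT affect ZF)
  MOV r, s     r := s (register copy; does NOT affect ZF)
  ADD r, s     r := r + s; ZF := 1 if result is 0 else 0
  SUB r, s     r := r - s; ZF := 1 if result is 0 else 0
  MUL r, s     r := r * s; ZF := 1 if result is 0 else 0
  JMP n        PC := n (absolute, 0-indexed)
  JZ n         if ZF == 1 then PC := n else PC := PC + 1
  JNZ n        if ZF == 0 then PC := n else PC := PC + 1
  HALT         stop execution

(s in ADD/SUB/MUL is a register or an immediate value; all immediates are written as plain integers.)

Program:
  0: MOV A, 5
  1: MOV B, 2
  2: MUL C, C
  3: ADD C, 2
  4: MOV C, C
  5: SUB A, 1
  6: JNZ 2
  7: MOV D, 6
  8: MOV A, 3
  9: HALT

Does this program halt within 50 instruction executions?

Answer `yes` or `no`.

Answer: yes

Derivation:
Step 1: PC=0 exec 'MOV A, 5'. After: A=5 B=0 C=0 D=0 ZF=0 PC=1
Step 2: PC=1 exec 'MOV B, 2'. After: A=5 B=2 C=0 D=0 ZF=0 PC=2
Step 3: PC=2 exec 'MUL C, C'. After: A=5 B=2 C=0 D=0 ZF=1 PC=3
Step 4: PC=3 exec 'ADD C, 2'. After: A=5 B=2 C=2 D=0 ZF=0 PC=4
Step 5: PC=4 exec 'MOV C, C'. After: A=5 B=2 C=2 D=0 ZF=0 PC=5
Step 6: PC=5 exec 'SUB A, 1'. After: A=4 B=2 C=2 D=0 ZF=0 PC=6
Step 7: PC=6 exec 'JNZ 2'. After: A=4 B=2 C=2 D=0 ZF=0 PC=2
Step 8: PC=2 exec 'MUL C, C'. After: A=4 B=2 C=4 D=0 ZF=0 PC=3
Step 9: PC=3 exec 'ADD C, 2'. After: A=4 B=2 C=6 D=0 ZF=0 PC=4
Step 10: PC=4 exec 'MOV C, C'. After: A=4 B=2 C=6 D=0 ZF=0 PC=5
Step 11: PC=5 exec 'SUB A, 1'. After: A=3 B=2 C=6 D=0 ZF=0 PC=6
Step 12: PC=6 exec 'JNZ 2'. After: A=3 B=2 C=6 D=0 ZF=0 PC=2
Step 13: PC=2 exec 'MUL C, C'. After: A=3 B=2 C=36 D=0 ZF=0 PC=3
Step 14: PC=3 exec 'ADD C, 2'. After: A=3 B=2 C=38 D=0 ZF=0 PC=4
Step 15: PC=4 exec 'MOV C, C'. After: A=3 B=2 C=38 D=0 ZF=0 PC=5
Step 16: PC=5 exec 'SUB A, 1'. After: A=2 B=2 C=38 D=0 ZF=0 PC=6
Step 17: PC=6 exec 'JNZ 2'. After: A=2 B=2 C=38 D=0 ZF=0 PC=2
Step 18: PC=2 exec 'MUL C, C'. After: A=2 B=2 C=1444 D=0 ZF=0 PC=3
Step 19: PC=3 exec 'ADD C, 2'. After: A=2 B=2 C=1446 D=0 ZF=0 PC=4
Step 20: PC=4 exec 'MOV C, C'. After: A=2 B=2 C=1446 D=0 ZF=0 PC=5
Step 21: PC=5 exec 'SUB A, 1'. After: A=1 B=2 C=1446 D=0 ZF=0 PC=6
Step 22: PC=6 exec 'JNZ 2'. After: A=1 B=2 C=1446 D=0 ZF=0 PC=2
Step 23: PC=2 exec 'MUL C, C'. After: A=1 B=2 C=2090916 D=0 ZF=0 PC=3
Step 24: PC=3 exec 'ADD C, 2'. After: A=1 B=2 C=2090918 D=0 ZF=0 PC=4
Step 25: PC=4 exec 'MOV C, C'. After: A=1 B=2 C=2090918 D=0 ZF=0 PC=5
Step 26: PC=5 exec 'SUB A, 1'. After: A=0 B=2 C=2090918 D=0 ZF=1 PC=6
Step 27: PC=6 exec 'JNZ 2'. After: A=0 B=2 C=2090918 D=0 ZF=1 PC=7
Step 28: PC=7 exec 'MOV D, 6'. After: A=0 B=2 C=2090918 D=6 ZF=1 PC=8
Step 29: PC=8 exec 'MOV A, 3'. After: A=3 B=2 C=2090918 D=6 ZF=1 PC=9
Step 30: PC=9 exec 'HALT'. After: A=3 B=2 C=2090918 D=6 ZF=1 PC=9 HALTED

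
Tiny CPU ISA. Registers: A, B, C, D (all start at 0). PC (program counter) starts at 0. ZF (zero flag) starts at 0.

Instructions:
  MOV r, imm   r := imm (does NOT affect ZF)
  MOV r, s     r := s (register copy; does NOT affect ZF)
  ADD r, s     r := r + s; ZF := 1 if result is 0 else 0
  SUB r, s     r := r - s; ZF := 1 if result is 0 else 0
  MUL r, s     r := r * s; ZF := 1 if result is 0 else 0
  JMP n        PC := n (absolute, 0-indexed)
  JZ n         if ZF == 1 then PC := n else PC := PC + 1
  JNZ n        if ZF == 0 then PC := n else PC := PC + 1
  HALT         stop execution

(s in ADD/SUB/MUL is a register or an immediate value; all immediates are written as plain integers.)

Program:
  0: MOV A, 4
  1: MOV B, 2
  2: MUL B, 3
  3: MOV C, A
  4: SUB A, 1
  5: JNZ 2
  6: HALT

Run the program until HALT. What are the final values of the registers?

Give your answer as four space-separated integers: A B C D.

Step 1: PC=0 exec 'MOV A, 4'. After: A=4 B=0 C=0 D=0 ZF=0 PC=1
Step 2: PC=1 exec 'MOV B, 2'. After: A=4 B=2 C=0 D=0 ZF=0 PC=2
Step 3: PC=2 exec 'MUL B, 3'. After: A=4 B=6 C=0 D=0 ZF=0 PC=3
Step 4: PC=3 exec 'MOV C, A'. After: A=4 B=6 C=4 D=0 ZF=0 PC=4
Step 5: PC=4 exec 'SUB A, 1'. After: A=3 B=6 C=4 D=0 ZF=0 PC=5
Step 6: PC=5 exec 'JNZ 2'. After: A=3 B=6 C=4 D=0 ZF=0 PC=2
Step 7: PC=2 exec 'MUL B, 3'. After: A=3 B=18 C=4 D=0 ZF=0 PC=3
Step 8: PC=3 exec 'MOV C, A'. After: A=3 B=18 C=3 D=0 ZF=0 PC=4
Step 9: PC=4 exec 'SUB A, 1'. After: A=2 B=18 C=3 D=0 ZF=0 PC=5
Step 10: PC=5 exec 'JNZ 2'. After: A=2 B=18 C=3 D=0 ZF=0 PC=2
Step 11: PC=2 exec 'MUL B, 3'. After: A=2 B=54 C=3 D=0 ZF=0 PC=3
Step 12: PC=3 exec 'MOV C, A'. After: A=2 B=54 C=2 D=0 ZF=0 PC=4
Step 13: PC=4 exec 'SUB A, 1'. After: A=1 B=54 C=2 D=0 ZF=0 PC=5
Step 14: PC=5 exec 'JNZ 2'. After: A=1 B=54 C=2 D=0 ZF=0 PC=2
Step 15: PC=2 exec 'MUL B, 3'. After: A=1 B=162 C=2 D=0 ZF=0 PC=3
Step 16: PC=3 exec 'MOV C, A'. After: A=1 B=162 C=1 D=0 ZF=0 PC=4
Step 17: PC=4 exec 'SUB A, 1'. After: A=0 B=162 C=1 D=0 ZF=1 PC=5
Step 18: PC=5 exec 'JNZ 2'. After: A=0 B=162 C=1 D=0 ZF=1 PC=6
Step 19: PC=6 exec 'HALT'. After: A=0 B=162 C=1 D=0 ZF=1 PC=6 HALTED

Answer: 0 162 1 0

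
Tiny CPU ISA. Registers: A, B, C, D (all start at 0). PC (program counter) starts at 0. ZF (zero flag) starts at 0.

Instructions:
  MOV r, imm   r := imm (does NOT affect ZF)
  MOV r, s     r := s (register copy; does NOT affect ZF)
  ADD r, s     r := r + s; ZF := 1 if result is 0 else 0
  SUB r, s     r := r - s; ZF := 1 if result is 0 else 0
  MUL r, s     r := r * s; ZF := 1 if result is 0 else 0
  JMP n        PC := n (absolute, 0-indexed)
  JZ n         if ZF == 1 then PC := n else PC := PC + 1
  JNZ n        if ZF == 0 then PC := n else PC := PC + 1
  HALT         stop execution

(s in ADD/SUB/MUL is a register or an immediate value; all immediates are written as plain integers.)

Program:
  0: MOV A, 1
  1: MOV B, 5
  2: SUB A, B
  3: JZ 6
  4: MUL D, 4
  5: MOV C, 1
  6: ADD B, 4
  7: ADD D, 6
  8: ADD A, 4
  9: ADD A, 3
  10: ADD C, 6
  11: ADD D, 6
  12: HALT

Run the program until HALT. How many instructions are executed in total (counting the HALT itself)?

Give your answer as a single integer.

Answer: 13

Derivation:
Step 1: PC=0 exec 'MOV A, 1'. After: A=1 B=0 C=0 D=0 ZF=0 PC=1
Step 2: PC=1 exec 'MOV B, 5'. After: A=1 B=5 C=0 D=0 ZF=0 PC=2
Step 3: PC=2 exec 'SUB A, B'. After: A=-4 B=5 C=0 D=0 ZF=0 PC=3
Step 4: PC=3 exec 'JZ 6'. After: A=-4 B=5 C=0 D=0 ZF=0 PC=4
Step 5: PC=4 exec 'MUL D, 4'. After: A=-4 B=5 C=0 D=0 ZF=1 PC=5
Step 6: PC=5 exec 'MOV C, 1'. After: A=-4 B=5 C=1 D=0 ZF=1 PC=6
Step 7: PC=6 exec 'ADD B, 4'. After: A=-4 B=9 C=1 D=0 ZF=0 PC=7
Step 8: PC=7 exec 'ADD D, 6'. After: A=-4 B=9 C=1 D=6 ZF=0 PC=8
Step 9: PC=8 exec 'ADD A, 4'. After: A=0 B=9 C=1 D=6 ZF=1 PC=9
Step 10: PC=9 exec 'ADD A, 3'. After: A=3 B=9 C=1 D=6 ZF=0 PC=10
Step 11: PC=10 exec 'ADD C, 6'. After: A=3 B=9 C=7 D=6 ZF=0 PC=11
Step 12: PC=11 exec 'ADD D, 6'. After: A=3 B=9 C=7 D=12 ZF=0 PC=12
Step 13: PC=12 exec 'HALT'. After: A=3 B=9 C=7 D=12 ZF=0 PC=12 HALTED
Total instructions executed: 13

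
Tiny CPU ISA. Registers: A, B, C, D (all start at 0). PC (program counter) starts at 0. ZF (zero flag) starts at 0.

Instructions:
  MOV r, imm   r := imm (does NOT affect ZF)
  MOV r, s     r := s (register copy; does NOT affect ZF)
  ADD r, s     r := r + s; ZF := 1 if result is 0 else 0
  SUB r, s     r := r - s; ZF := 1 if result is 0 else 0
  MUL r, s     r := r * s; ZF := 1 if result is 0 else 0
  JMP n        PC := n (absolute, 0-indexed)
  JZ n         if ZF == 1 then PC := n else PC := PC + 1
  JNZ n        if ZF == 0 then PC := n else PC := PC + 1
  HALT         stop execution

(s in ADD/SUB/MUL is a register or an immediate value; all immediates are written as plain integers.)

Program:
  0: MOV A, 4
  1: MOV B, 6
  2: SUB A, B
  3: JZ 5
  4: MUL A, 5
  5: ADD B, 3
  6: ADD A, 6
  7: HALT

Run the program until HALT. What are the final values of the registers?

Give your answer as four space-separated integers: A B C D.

Step 1: PC=0 exec 'MOV A, 4'. After: A=4 B=0 C=0 D=0 ZF=0 PC=1
Step 2: PC=1 exec 'MOV B, 6'. After: A=4 B=6 C=0 D=0 ZF=0 PC=2
Step 3: PC=2 exec 'SUB A, B'. After: A=-2 B=6 C=0 D=0 ZF=0 PC=3
Step 4: PC=3 exec 'JZ 5'. After: A=-2 B=6 C=0 D=0 ZF=0 PC=4
Step 5: PC=4 exec 'MUL A, 5'. After: A=-10 B=6 C=0 D=0 ZF=0 PC=5
Step 6: PC=5 exec 'ADD B, 3'. After: A=-10 B=9 C=0 D=0 ZF=0 PC=6
Step 7: PC=6 exec 'ADD A, 6'. After: A=-4 B=9 C=0 D=0 ZF=0 PC=7
Step 8: PC=7 exec 'HALT'. After: A=-4 B=9 C=0 D=0 ZF=0 PC=7 HALTED

Answer: -4 9 0 0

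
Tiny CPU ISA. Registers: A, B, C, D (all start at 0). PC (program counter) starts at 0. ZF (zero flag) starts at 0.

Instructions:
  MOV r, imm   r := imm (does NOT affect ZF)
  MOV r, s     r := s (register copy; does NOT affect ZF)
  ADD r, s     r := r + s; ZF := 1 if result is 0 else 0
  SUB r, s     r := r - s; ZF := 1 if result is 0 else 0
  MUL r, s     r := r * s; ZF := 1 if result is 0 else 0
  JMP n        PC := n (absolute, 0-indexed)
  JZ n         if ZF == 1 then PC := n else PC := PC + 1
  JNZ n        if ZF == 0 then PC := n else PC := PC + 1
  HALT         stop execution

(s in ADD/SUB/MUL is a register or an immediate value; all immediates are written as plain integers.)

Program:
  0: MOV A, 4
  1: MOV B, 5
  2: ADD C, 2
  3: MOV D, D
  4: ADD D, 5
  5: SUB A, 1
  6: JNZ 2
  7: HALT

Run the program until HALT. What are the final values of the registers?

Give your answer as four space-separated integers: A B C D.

Step 1: PC=0 exec 'MOV A, 4'. After: A=4 B=0 C=0 D=0 ZF=0 PC=1
Step 2: PC=1 exec 'MOV B, 5'. After: A=4 B=5 C=0 D=0 ZF=0 PC=2
Step 3: PC=2 exec 'ADD C, 2'. After: A=4 B=5 C=2 D=0 ZF=0 PC=3
Step 4: PC=3 exec 'MOV D, D'. After: A=4 B=5 C=2 D=0 ZF=0 PC=4
Step 5: PC=4 exec 'ADD D, 5'. After: A=4 B=5 C=2 D=5 ZF=0 PC=5
Step 6: PC=5 exec 'SUB A, 1'. After: A=3 B=5 C=2 D=5 ZF=0 PC=6
Step 7: PC=6 exec 'JNZ 2'. After: A=3 B=5 C=2 D=5 ZF=0 PC=2
Step 8: PC=2 exec 'ADD C, 2'. After: A=3 B=5 C=4 D=5 ZF=0 PC=3
Step 9: PC=3 exec 'MOV D, D'. After: A=3 B=5 C=4 D=5 ZF=0 PC=4
Step 10: PC=4 exec 'ADD D, 5'. After: A=3 B=5 C=4 D=10 ZF=0 PC=5
Step 11: PC=5 exec 'SUB A, 1'. After: A=2 B=5 C=4 D=10 ZF=0 PC=6
Step 12: PC=6 exec 'JNZ 2'. After: A=2 B=5 C=4 D=10 ZF=0 PC=2
Step 13: PC=2 exec 'ADD C, 2'. After: A=2 B=5 C=6 D=10 ZF=0 PC=3
Step 14: PC=3 exec 'MOV D, D'. After: A=2 B=5 C=6 D=10 ZF=0 PC=4
Step 15: PC=4 exec 'ADD D, 5'. After: A=2 B=5 C=6 D=15 ZF=0 PC=5
Step 16: PC=5 exec 'SUB A, 1'. After: A=1 B=5 C=6 D=15 ZF=0 PC=6
Step 17: PC=6 exec 'JNZ 2'. After: A=1 B=5 C=6 D=15 ZF=0 PC=2
Step 18: PC=2 exec 'ADD C, 2'. After: A=1 B=5 C=8 D=15 ZF=0 PC=3
Step 19: PC=3 exec 'MOV D, D'. After: A=1 B=5 C=8 D=15 ZF=0 PC=4
Step 20: PC=4 exec 'ADD D, 5'. After: A=1 B=5 C=8 D=20 ZF=0 PC=5
Step 21: PC=5 exec 'SUB A, 1'. After: A=0 B=5 C=8 D=20 ZF=1 PC=6
Step 22: PC=6 exec 'JNZ 2'. After: A=0 B=5 C=8 D=20 ZF=1 PC=7
Step 23: PC=7 exec 'HALT'. After: A=0 B=5 C=8 D=20 ZF=1 PC=7 HALTED

Answer: 0 5 8 20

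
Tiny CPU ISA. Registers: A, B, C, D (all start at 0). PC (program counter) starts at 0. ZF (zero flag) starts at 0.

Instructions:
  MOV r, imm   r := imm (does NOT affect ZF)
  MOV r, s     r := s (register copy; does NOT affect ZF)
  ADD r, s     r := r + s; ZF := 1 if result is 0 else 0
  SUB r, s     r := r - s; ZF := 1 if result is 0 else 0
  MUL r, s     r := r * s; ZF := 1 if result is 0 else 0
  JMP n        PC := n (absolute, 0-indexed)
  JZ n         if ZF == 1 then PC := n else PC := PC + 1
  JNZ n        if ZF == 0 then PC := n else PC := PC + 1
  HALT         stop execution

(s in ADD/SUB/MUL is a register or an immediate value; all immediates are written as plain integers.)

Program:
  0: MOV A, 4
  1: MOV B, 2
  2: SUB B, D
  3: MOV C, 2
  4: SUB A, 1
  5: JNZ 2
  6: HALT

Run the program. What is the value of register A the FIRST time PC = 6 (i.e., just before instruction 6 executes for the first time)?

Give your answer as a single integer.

Step 1: PC=0 exec 'MOV A, 4'. After: A=4 B=0 C=0 D=0 ZF=0 PC=1
Step 2: PC=1 exec 'MOV B, 2'. After: A=4 B=2 C=0 D=0 ZF=0 PC=2
Step 3: PC=2 exec 'SUB B, D'. After: A=4 B=2 C=0 D=0 ZF=0 PC=3
Step 4: PC=3 exec 'MOV C, 2'. After: A=4 B=2 C=2 D=0 ZF=0 PC=4
Step 5: PC=4 exec 'SUB A, 1'. After: A=3 B=2 C=2 D=0 ZF=0 PC=5
Step 6: PC=5 exec 'JNZ 2'. After: A=3 B=2 C=2 D=0 ZF=0 PC=2
Step 7: PC=2 exec 'SUB B, D'. After: A=3 B=2 C=2 D=0 ZF=0 PC=3
Step 8: PC=3 exec 'MOV C, 2'. After: A=3 B=2 C=2 D=0 ZF=0 PC=4
Step 9: PC=4 exec 'SUB A, 1'. After: A=2 B=2 C=2 D=0 ZF=0 PC=5
Step 10: PC=5 exec 'JNZ 2'. After: A=2 B=2 C=2 D=0 ZF=0 PC=2
Step 11: PC=2 exec 'SUB B, D'. After: A=2 B=2 C=2 D=0 ZF=0 PC=3
Step 12: PC=3 exec 'MOV C, 2'. After: A=2 B=2 C=2 D=0 ZF=0 PC=4
Step 13: PC=4 exec 'SUB A, 1'. After: A=1 B=2 C=2 D=0 ZF=0 PC=5
Step 14: PC=5 exec 'JNZ 2'. After: A=1 B=2 C=2 D=0 ZF=0 PC=2
Step 15: PC=2 exec 'SUB B, D'. After: A=1 B=2 C=2 D=0 ZF=0 PC=3
Step 16: PC=3 exec 'MOV C, 2'. After: A=1 B=2 C=2 D=0 ZF=0 PC=4
Step 17: PC=4 exec 'SUB A, 1'. After: A=0 B=2 C=2 D=0 ZF=1 PC=5
Step 18: PC=5 exec 'JNZ 2'. After: A=0 B=2 C=2 D=0 ZF=1 PC=6
First time PC=6: A=0

0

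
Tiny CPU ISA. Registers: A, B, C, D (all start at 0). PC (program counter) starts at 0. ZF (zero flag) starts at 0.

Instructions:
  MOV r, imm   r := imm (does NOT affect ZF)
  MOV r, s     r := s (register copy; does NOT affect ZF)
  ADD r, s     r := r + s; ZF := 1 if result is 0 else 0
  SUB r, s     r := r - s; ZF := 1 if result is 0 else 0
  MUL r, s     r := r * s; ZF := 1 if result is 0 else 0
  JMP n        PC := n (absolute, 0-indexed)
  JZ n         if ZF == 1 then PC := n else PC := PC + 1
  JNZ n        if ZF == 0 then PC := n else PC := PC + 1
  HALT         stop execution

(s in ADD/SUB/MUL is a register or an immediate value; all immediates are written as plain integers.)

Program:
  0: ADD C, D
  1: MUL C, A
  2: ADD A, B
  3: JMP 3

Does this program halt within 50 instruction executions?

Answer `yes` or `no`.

Answer: no

Derivation:
Step 1: PC=0 exec 'ADD C, D'. After: A=0 B=0 C=0 D=0 ZF=1 PC=1
Step 2: PC=1 exec 'MUL C, A'. After: A=0 B=0 C=0 D=0 ZF=1 PC=2
Step 3: PC=2 exec 'ADD A, B'. After: A=0 B=0 C=0 D=0 ZF=1 PC=3
Step 4: PC=3 exec 'JMP 3'. After: A=0 B=0 C=0 D=0 ZF=1 PC=3
State after step 4 equals state after step 3: the program is in a cycle of length 1 and will never halt.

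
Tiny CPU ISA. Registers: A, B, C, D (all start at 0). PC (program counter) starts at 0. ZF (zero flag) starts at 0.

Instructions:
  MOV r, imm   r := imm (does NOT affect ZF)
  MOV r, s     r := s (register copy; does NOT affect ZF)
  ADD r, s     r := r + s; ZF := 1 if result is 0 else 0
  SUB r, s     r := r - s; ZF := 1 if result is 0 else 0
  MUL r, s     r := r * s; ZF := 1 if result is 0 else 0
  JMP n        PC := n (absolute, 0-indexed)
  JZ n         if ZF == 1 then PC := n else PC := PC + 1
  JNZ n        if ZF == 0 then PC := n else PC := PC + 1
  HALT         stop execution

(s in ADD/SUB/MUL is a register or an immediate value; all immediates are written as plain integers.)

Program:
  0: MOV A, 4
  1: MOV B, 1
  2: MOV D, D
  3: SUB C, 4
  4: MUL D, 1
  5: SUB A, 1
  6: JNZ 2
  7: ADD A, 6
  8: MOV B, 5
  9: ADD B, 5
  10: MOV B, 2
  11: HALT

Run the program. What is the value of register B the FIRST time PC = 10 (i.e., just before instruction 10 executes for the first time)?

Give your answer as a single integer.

Step 1: PC=0 exec 'MOV A, 4'. After: A=4 B=0 C=0 D=0 ZF=0 PC=1
Step 2: PC=1 exec 'MOV B, 1'. After: A=4 B=1 C=0 D=0 ZF=0 PC=2
Step 3: PC=2 exec 'MOV D, D'. After: A=4 B=1 C=0 D=0 ZF=0 PC=3
Step 4: PC=3 exec 'SUB C, 4'. After: A=4 B=1 C=-4 D=0 ZF=0 PC=4
Step 5: PC=4 exec 'MUL D, 1'. After: A=4 B=1 C=-4 D=0 ZF=1 PC=5
Step 6: PC=5 exec 'SUB A, 1'. After: A=3 B=1 C=-4 D=0 ZF=0 PC=6
Step 7: PC=6 exec 'JNZ 2'. After: A=3 B=1 C=-4 D=0 ZF=0 PC=2
Step 8: PC=2 exec 'MOV D, D'. After: A=3 B=1 C=-4 D=0 ZF=0 PC=3
Step 9: PC=3 exec 'SUB C, 4'. After: A=3 B=1 C=-8 D=0 ZF=0 PC=4
Step 10: PC=4 exec 'MUL D, 1'. After: A=3 B=1 C=-8 D=0 ZF=1 PC=5
Step 11: PC=5 exec 'SUB A, 1'. After: A=2 B=1 C=-8 D=0 ZF=0 PC=6
Step 12: PC=6 exec 'JNZ 2'. After: A=2 B=1 C=-8 D=0 ZF=0 PC=2
Step 13: PC=2 exec 'MOV D, D'. After: A=2 B=1 C=-8 D=0 ZF=0 PC=3
Step 14: PC=3 exec 'SUB C, 4'. After: A=2 B=1 C=-12 D=0 ZF=0 PC=4
Step 15: PC=4 exec 'MUL D, 1'. After: A=2 B=1 C=-12 D=0 ZF=1 PC=5
Step 16: PC=5 exec 'SUB A, 1'. After: A=1 B=1 C=-12 D=0 ZF=0 PC=6
Step 17: PC=6 exec 'JNZ 2'. After: A=1 B=1 C=-12 D=0 ZF=0 PC=2
Step 18: PC=2 exec 'MOV D, D'. After: A=1 B=1 C=-12 D=0 ZF=0 PC=3
Step 19: PC=3 exec 'SUB C, 4'. After: A=1 B=1 C=-16 D=0 ZF=0 PC=4
Step 20: PC=4 exec 'MUL D, 1'. After: A=1 B=1 C=-16 D=0 ZF=1 PC=5
Step 21: PC=5 exec 'SUB A, 1'. After: A=0 B=1 C=-16 D=0 ZF=1 PC=6
Step 22: PC=6 exec 'JNZ 2'. After: A=0 B=1 C=-16 D=0 ZF=1 PC=7
Step 23: PC=7 exec 'ADD A, 6'. After: A=6 B=1 C=-16 D=0 ZF=0 PC=8
Step 24: PC=8 exec 'MOV B, 5'. After: A=6 B=5 C=-16 D=0 ZF=0 PC=9
Step 25: PC=9 exec 'ADD B, 5'. After: A=6 B=10 C=-16 D=0 ZF=0 PC=10
First time PC=10: B=10

10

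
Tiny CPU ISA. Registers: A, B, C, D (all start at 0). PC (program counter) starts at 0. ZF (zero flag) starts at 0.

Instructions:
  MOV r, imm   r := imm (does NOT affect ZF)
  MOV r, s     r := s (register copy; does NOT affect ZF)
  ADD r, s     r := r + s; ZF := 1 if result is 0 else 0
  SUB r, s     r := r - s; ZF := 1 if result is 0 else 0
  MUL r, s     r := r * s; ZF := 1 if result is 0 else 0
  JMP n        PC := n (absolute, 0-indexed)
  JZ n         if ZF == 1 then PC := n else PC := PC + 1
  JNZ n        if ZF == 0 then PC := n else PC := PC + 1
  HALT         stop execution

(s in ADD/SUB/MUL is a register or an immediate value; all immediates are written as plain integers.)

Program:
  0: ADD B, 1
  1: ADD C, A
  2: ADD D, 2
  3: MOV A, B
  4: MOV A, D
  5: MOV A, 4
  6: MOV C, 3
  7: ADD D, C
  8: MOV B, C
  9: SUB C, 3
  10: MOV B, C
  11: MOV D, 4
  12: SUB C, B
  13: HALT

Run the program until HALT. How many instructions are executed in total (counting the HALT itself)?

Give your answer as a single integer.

Answer: 14

Derivation:
Step 1: PC=0 exec 'ADD B, 1'. After: A=0 B=1 C=0 D=0 ZF=0 PC=1
Step 2: PC=1 exec 'ADD C, A'. After: A=0 B=1 C=0 D=0 ZF=1 PC=2
Step 3: PC=2 exec 'ADD D, 2'. After: A=0 B=1 C=0 D=2 ZF=0 PC=3
Step 4: PC=3 exec 'MOV A, B'. After: A=1 B=1 C=0 D=2 ZF=0 PC=4
Step 5: PC=4 exec 'MOV A, D'. After: A=2 B=1 C=0 D=2 ZF=0 PC=5
Step 6: PC=5 exec 'MOV A, 4'. After: A=4 B=1 C=0 D=2 ZF=0 PC=6
Step 7: PC=6 exec 'MOV C, 3'. After: A=4 B=1 C=3 D=2 ZF=0 PC=7
Step 8: PC=7 exec 'ADD D, C'. After: A=4 B=1 C=3 D=5 ZF=0 PC=8
Step 9: PC=8 exec 'MOV B, C'. After: A=4 B=3 C=3 D=5 ZF=0 PC=9
Step 10: PC=9 exec 'SUB C, 3'. After: A=4 B=3 C=0 D=5 ZF=1 PC=10
Step 11: PC=10 exec 'MOV B, C'. After: A=4 B=0 C=0 D=5 ZF=1 PC=11
Step 12: PC=11 exec 'MOV D, 4'. After: A=4 B=0 C=0 D=4 ZF=1 PC=12
Step 13: PC=12 exec 'SUB C, B'. After: A=4 B=0 C=0 D=4 ZF=1 PC=13
Step 14: PC=13 exec 'HALT'. After: A=4 B=0 C=0 D=4 ZF=1 PC=13 HALTED
Total instructions executed: 14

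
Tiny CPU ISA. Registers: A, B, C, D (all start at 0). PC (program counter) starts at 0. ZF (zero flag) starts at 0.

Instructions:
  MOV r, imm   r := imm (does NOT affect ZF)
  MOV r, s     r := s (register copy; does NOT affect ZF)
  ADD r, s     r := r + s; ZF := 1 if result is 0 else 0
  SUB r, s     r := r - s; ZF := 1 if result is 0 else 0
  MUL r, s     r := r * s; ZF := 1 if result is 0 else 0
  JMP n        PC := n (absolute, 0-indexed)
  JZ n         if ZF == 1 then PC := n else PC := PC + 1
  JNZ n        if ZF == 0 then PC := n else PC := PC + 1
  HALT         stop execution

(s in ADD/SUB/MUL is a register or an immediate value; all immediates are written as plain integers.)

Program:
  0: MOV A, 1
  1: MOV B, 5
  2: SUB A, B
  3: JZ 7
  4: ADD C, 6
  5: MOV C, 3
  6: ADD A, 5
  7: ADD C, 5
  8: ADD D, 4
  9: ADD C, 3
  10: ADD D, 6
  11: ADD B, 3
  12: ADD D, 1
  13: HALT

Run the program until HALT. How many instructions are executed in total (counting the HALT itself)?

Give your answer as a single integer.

Step 1: PC=0 exec 'MOV A, 1'. After: A=1 B=0 C=0 D=0 ZF=0 PC=1
Step 2: PC=1 exec 'MOV B, 5'. After: A=1 B=5 C=0 D=0 ZF=0 PC=2
Step 3: PC=2 exec 'SUB A, B'. After: A=-4 B=5 C=0 D=0 ZF=0 PC=3
Step 4: PC=3 exec 'JZ 7'. After: A=-4 B=5 C=0 D=0 ZF=0 PC=4
Step 5: PC=4 exec 'ADD C, 6'. After: A=-4 B=5 C=6 D=0 ZF=0 PC=5
Step 6: PC=5 exec 'MOV C, 3'. After: A=-4 B=5 C=3 D=0 ZF=0 PC=6
Step 7: PC=6 exec 'ADD A, 5'. After: A=1 B=5 C=3 D=0 ZF=0 PC=7
Step 8: PC=7 exec 'ADD C, 5'. After: A=1 B=5 C=8 D=0 ZF=0 PC=8
Step 9: PC=8 exec 'ADD D, 4'. After: A=1 B=5 C=8 D=4 ZF=0 PC=9
Step 10: PC=9 exec 'ADD C, 3'. After: A=1 B=5 C=11 D=4 ZF=0 PC=10
Step 11: PC=10 exec 'ADD D, 6'. After: A=1 B=5 C=11 D=10 ZF=0 PC=11
Step 12: PC=11 exec 'ADD B, 3'. After: A=1 B=8 C=11 D=10 ZF=0 PC=12
Step 13: PC=12 exec 'ADD D, 1'. After: A=1 B=8 C=11 D=11 ZF=0 PC=13
Step 14: PC=13 exec 'HALT'. After: A=1 B=8 C=11 D=11 ZF=0 PC=13 HALTED
Total instructions executed: 14

Answer: 14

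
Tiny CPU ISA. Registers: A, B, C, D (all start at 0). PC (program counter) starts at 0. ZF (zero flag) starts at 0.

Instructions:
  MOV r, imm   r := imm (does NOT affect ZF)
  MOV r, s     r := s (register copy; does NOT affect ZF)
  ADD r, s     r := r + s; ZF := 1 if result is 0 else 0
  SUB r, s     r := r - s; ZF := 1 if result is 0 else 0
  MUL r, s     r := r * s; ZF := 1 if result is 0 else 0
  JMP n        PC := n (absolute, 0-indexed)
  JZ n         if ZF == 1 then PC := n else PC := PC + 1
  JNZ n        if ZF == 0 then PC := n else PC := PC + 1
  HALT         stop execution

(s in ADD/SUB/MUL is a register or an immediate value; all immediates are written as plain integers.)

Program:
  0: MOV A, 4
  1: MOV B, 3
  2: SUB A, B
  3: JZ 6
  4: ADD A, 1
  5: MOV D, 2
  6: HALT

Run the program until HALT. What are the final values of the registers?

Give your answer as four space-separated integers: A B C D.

Answer: 2 3 0 2

Derivation:
Step 1: PC=0 exec 'MOV A, 4'. After: A=4 B=0 C=0 D=0 ZF=0 PC=1
Step 2: PC=1 exec 'MOV B, 3'. After: A=4 B=3 C=0 D=0 ZF=0 PC=2
Step 3: PC=2 exec 'SUB A, B'. After: A=1 B=3 C=0 D=0 ZF=0 PC=3
Step 4: PC=3 exec 'JZ 6'. After: A=1 B=3 C=0 D=0 ZF=0 PC=4
Step 5: PC=4 exec 'ADD A, 1'. After: A=2 B=3 C=0 D=0 ZF=0 PC=5
Step 6: PC=5 exec 'MOV D, 2'. After: A=2 B=3 C=0 D=2 ZF=0 PC=6
Step 7: PC=6 exec 'HALT'. After: A=2 B=3 C=0 D=2 ZF=0 PC=6 HALTED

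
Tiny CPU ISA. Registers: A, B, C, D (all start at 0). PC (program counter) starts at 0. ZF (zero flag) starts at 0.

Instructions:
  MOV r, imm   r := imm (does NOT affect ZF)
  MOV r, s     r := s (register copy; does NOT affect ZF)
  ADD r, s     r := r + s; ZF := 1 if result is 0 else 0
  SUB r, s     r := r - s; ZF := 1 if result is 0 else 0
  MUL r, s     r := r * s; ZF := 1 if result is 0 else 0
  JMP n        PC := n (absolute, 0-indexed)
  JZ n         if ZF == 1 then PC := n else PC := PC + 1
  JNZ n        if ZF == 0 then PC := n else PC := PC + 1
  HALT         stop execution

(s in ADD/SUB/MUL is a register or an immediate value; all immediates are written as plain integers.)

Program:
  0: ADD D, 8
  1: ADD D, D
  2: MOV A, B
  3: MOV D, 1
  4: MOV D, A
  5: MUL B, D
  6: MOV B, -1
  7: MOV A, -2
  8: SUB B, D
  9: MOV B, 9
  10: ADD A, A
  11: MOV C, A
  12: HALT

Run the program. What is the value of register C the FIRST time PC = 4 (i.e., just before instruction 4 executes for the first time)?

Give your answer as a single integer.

Step 1: PC=0 exec 'ADD D, 8'. After: A=0 B=0 C=0 D=8 ZF=0 PC=1
Step 2: PC=1 exec 'ADD D, D'. After: A=0 B=0 C=0 D=16 ZF=0 PC=2
Step 3: PC=2 exec 'MOV A, B'. After: A=0 B=0 C=0 D=16 ZF=0 PC=3
Step 4: PC=3 exec 'MOV D, 1'. After: A=0 B=0 C=0 D=1 ZF=0 PC=4
First time PC=4: C=0

0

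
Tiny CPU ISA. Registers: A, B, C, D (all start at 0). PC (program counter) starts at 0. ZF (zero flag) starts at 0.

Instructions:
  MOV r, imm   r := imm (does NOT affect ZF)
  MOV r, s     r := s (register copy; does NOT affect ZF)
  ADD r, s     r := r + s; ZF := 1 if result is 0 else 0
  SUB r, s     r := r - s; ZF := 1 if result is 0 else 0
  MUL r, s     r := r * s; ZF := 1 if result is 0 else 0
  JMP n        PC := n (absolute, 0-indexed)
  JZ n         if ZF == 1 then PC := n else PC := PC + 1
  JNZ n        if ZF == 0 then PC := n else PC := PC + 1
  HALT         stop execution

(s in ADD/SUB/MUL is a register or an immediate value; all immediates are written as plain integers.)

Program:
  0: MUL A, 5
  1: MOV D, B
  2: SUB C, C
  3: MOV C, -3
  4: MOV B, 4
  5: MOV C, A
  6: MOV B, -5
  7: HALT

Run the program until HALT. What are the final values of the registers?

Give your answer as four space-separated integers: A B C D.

Step 1: PC=0 exec 'MUL A, 5'. After: A=0 B=0 C=0 D=0 ZF=1 PC=1
Step 2: PC=1 exec 'MOV D, B'. After: A=0 B=0 C=0 D=0 ZF=1 PC=2
Step 3: PC=2 exec 'SUB C, C'. After: A=0 B=0 C=0 D=0 ZF=1 PC=3
Step 4: PC=3 exec 'MOV C, -3'. After: A=0 B=0 C=-3 D=0 ZF=1 PC=4
Step 5: PC=4 exec 'MOV B, 4'. After: A=0 B=4 C=-3 D=0 ZF=1 PC=5
Step 6: PC=5 exec 'MOV C, A'. After: A=0 B=4 C=0 D=0 ZF=1 PC=6
Step 7: PC=6 exec 'MOV B, -5'. After: A=0 B=-5 C=0 D=0 ZF=1 PC=7
Step 8: PC=7 exec 'HALT'. After: A=0 B=-5 C=0 D=0 ZF=1 PC=7 HALTED

Answer: 0 -5 0 0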